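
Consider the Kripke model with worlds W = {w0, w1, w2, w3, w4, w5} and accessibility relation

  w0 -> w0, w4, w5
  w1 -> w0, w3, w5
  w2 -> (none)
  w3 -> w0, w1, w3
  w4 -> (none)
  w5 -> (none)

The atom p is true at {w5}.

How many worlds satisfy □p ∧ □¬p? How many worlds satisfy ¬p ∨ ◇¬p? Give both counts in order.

For □p ∧ □¬p:
w0: □p is F, □¬p is F. ✗
w1: □p is F, □¬p is F. ✗
w2: □p is T, □¬p is T. ✓
w3: □p is F, □¬p is T. ✗
w4: □p is T, □¬p is T. ✓
w5: □p is T, □¬p is T. ✓
— 3 worlds.
For ¬p ∨ ◇¬p:
w0: ¬p is T, ◇¬p is T. ✓
w1: ¬p is T, ◇¬p is T. ✓
w2: ¬p is T, ◇¬p is F. ✓
w3: ¬p is T, ◇¬p is T. ✓
w4: ¬p is T, ◇¬p is F. ✓
w5: ¬p is F, ◇¬p is F. ✗
— 5 worlds.

3 and 5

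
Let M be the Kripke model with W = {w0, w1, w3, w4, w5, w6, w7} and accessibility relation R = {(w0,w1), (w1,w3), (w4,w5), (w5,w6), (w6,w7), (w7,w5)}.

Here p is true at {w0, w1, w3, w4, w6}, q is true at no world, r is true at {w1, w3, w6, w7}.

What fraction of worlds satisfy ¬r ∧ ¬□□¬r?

w0: ¬r is T, ¬□□¬r is T. ✓
w1: ¬r is F, ¬□□¬r is F. ✗
w3: ¬r is F, ¬□□¬r is F. ✗
w4: ¬r is T, ¬□□¬r is T. ✓
w5: ¬r is T, ¬□□¬r is T. ✓
w6: ¬r is F, ¬□□¬r is F. ✗
w7: ¬r is F, ¬□□¬r is T. ✗
That's 3 of 7 worlds, so 3/7.

3/7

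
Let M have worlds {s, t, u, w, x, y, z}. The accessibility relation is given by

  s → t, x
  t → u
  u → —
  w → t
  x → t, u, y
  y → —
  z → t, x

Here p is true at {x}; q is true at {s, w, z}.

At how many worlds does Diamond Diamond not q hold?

4

s: successors {t, x}; Diamond not q there: t:T, x:T. ✓
t: successors {u}; Diamond not q there: u:F. ✗
u: no successors, so Diamond Diamond not q fails. ✗
w: successors {t}; Diamond not q there: t:T. ✓
x: successors {t, u, y}; Diamond not q there: t:T, u:F, y:F. ✓
y: no successors, so Diamond Diamond not q fails. ✗
z: successors {t, x}; Diamond not q there: t:T, x:T. ✓
Satisfying worlds: {s, w, x, z}.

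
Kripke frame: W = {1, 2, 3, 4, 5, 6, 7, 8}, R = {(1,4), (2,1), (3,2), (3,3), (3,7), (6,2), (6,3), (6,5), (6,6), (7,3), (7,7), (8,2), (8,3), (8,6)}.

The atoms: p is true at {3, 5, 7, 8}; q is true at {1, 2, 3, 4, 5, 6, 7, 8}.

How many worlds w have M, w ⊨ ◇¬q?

1: successors {4}; ¬q there: 4:F. ✗
2: successors {1}; ¬q there: 1:F. ✗
3: successors {2, 3, 7}; ¬q there: 2:F, 3:F, 7:F. ✗
4: no successors, so ◇¬q fails. ✗
5: no successors, so ◇¬q fails. ✗
6: successors {2, 3, 5, 6}; ¬q there: 2:F, 3:F, 5:F, 6:F. ✗
7: successors {3, 7}; ¬q there: 3:F, 7:F. ✗
8: successors {2, 3, 6}; ¬q there: 2:F, 3:F, 6:F. ✗
Satisfying worlds: ∅.

0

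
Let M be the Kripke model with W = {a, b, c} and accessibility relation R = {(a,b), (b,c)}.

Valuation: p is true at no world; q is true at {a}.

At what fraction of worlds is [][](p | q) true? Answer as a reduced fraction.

a: successors {b}; [](p | q) there: b:F. ✗
b: successors {c}; [](p | q) there: c:T. ✓
c: no successors, so [][](p | q) holds vacuously. ✓
That's 2 of 3 worlds, so 2/3.

2/3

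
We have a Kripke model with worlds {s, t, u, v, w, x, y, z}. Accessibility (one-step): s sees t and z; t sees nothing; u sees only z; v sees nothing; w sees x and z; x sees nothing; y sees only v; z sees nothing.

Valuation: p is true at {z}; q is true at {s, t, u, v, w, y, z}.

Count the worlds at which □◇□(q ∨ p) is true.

4

s: successors {t, z}; ◇□(q ∨ p) there: t:F, z:F. ✗
t: no successors, so □◇□(q ∨ p) holds vacuously. ✓
u: successors {z}; ◇□(q ∨ p) there: z:F. ✗
v: no successors, so □◇□(q ∨ p) holds vacuously. ✓
w: successors {x, z}; ◇□(q ∨ p) there: x:F, z:F. ✗
x: no successors, so □◇□(q ∨ p) holds vacuously. ✓
y: successors {v}; ◇□(q ∨ p) there: v:F. ✗
z: no successors, so □◇□(q ∨ p) holds vacuously. ✓
Satisfying worlds: {t, v, x, z}.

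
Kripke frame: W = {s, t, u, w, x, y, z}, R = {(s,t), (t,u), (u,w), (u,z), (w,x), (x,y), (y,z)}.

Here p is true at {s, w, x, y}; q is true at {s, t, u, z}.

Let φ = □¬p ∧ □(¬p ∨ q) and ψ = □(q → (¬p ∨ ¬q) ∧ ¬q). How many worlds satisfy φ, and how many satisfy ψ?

For □¬p ∧ □(¬p ∨ q):
s: □¬p is T, □(¬p ∨ q) is T. ✓
t: □¬p is T, □(¬p ∨ q) is T. ✓
u: □¬p is F, □(¬p ∨ q) is F. ✗
w: □¬p is F, □(¬p ∨ q) is F. ✗
x: □¬p is F, □(¬p ∨ q) is F. ✗
y: □¬p is T, □(¬p ∨ q) is T. ✓
z: □¬p is T, □(¬p ∨ q) is T. ✓
— 4 worlds.
For □(q → (¬p ∨ ¬q) ∧ ¬q):
s: successors {t}; q → (¬p ∨ ¬q) ∧ ¬q there: t:F. ✗
t: successors {u}; q → (¬p ∨ ¬q) ∧ ¬q there: u:F. ✗
u: successors {w, z}; q → (¬p ∨ ¬q) ∧ ¬q there: w:T, z:F. ✗
w: successors {x}; q → (¬p ∨ ¬q) ∧ ¬q there: x:T. ✓
x: successors {y}; q → (¬p ∨ ¬q) ∧ ¬q there: y:T. ✓
y: successors {z}; q → (¬p ∨ ¬q) ∧ ¬q there: z:F. ✗
z: no successors, so □(q → (¬p ∨ ¬q) ∧ ¬q) holds vacuously. ✓
— 3 worlds.

4 and 3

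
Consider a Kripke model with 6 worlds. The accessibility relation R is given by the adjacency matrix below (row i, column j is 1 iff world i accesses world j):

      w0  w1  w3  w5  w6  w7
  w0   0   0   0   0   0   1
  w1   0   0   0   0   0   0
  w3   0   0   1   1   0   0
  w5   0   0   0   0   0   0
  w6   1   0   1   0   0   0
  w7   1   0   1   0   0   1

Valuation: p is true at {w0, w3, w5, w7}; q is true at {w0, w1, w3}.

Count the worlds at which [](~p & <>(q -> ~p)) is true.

2

w0: successors {w7}; ~p & <>(q -> ~p) there: w7:F. ✗
w1: no successors, so [](~p & <>(q -> ~p)) holds vacuously. ✓
w3: successors {w3, w5}; ~p & <>(q -> ~p) there: w3:F, w5:F. ✗
w5: no successors, so [](~p & <>(q -> ~p)) holds vacuously. ✓
w6: successors {w0, w3}; ~p & <>(q -> ~p) there: w0:F, w3:F. ✗
w7: successors {w0, w3, w7}; ~p & <>(q -> ~p) there: w0:F, w3:F, w7:F. ✗
Satisfying worlds: {w1, w5}.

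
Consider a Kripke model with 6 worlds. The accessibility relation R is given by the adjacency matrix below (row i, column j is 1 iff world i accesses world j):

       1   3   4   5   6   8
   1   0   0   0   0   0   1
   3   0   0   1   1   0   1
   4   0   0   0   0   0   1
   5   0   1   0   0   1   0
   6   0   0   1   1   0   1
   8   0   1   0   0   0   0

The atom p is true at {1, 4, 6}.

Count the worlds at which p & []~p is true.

1: p is T, []~p is T. ✓
3: p is F, []~p is F. ✗
4: p is T, []~p is T. ✓
5: p is F, []~p is F. ✗
6: p is T, []~p is F. ✗
8: p is F, []~p is T. ✗
Satisfying worlds: {1, 4}.

2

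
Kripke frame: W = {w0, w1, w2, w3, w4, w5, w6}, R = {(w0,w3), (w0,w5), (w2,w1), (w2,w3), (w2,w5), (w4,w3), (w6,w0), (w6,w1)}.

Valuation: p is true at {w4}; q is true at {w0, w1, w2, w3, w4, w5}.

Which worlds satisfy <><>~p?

{w6}

w0: successors {w3, w5}; <>~p there: w3:F, w5:F. ✗
w1: no successors, so <><>~p fails. ✗
w2: successors {w1, w3, w5}; <>~p there: w1:F, w3:F, w5:F. ✗
w3: no successors, so <><>~p fails. ✗
w4: successors {w3}; <>~p there: w3:F. ✗
w5: no successors, so <><>~p fails. ✗
w6: successors {w0, w1}; <>~p there: w0:T, w1:F. ✓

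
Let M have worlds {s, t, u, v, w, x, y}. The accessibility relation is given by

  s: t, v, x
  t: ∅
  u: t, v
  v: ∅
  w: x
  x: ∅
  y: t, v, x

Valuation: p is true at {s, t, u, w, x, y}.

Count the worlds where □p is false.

s: successors {t, v, x}; p there: t:T, v:F, x:T. ✗
t: no successors, so □p holds vacuously. ✓
u: successors {t, v}; p there: t:T, v:F. ✗
v: no successors, so □p holds vacuously. ✓
w: successors {x}; p there: x:T. ✓
x: no successors, so □p holds vacuously. ✓
y: successors {t, v, x}; p there: t:T, v:F, x:T. ✗
Satisfying worlds: {t, v, w, x}.
So □p fails at the other 3 worlds.

3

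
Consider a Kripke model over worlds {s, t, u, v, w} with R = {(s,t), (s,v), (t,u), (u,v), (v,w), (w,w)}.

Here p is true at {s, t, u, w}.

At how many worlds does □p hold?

3

s: successors {t, v}; p there: t:T, v:F. ✗
t: successors {u}; p there: u:T. ✓
u: successors {v}; p there: v:F. ✗
v: successors {w}; p there: w:T. ✓
w: successors {w}; p there: w:T. ✓
Satisfying worlds: {t, v, w}.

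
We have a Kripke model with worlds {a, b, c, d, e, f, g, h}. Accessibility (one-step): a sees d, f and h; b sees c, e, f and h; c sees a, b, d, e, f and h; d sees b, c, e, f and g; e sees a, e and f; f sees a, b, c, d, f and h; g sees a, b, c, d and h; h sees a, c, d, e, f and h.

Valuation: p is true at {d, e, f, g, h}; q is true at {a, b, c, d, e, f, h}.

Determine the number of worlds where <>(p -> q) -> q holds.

a: <>(p -> q) is T, q is T. ✓
b: <>(p -> q) is T, q is T. ✓
c: <>(p -> q) is T, q is T. ✓
d: <>(p -> q) is T, q is T. ✓
e: <>(p -> q) is T, q is T. ✓
f: <>(p -> q) is T, q is T. ✓
g: <>(p -> q) is T, q is F. ✗
h: <>(p -> q) is T, q is T. ✓
Satisfying worlds: {a, b, c, d, e, f, h}.

7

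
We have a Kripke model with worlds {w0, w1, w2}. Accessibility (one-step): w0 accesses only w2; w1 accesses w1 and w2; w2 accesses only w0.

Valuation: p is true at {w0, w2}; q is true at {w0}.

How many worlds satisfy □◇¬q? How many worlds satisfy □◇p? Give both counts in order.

1 and 3

For □◇¬q:
w0: successors {w2}; ◇¬q there: w2:F. ✗
w1: successors {w1, w2}; ◇¬q there: w1:T, w2:F. ✗
w2: successors {w0}; ◇¬q there: w0:T. ✓
— 1 world.
For □◇p:
w0: successors {w2}; ◇p there: w2:T. ✓
w1: successors {w1, w2}; ◇p there: w1:T, w2:T. ✓
w2: successors {w0}; ◇p there: w0:T. ✓
— 3 worlds.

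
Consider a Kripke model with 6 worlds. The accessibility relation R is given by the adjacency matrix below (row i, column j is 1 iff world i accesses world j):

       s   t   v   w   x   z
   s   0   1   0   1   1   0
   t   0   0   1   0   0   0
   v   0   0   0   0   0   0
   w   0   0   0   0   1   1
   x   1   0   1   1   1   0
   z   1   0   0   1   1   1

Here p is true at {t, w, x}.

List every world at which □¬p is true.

{t, v}

s: successors {t, w, x}; ¬p there: t:F, w:F, x:F. ✗
t: successors {v}; ¬p there: v:T. ✓
v: no successors, so □¬p holds vacuously. ✓
w: successors {x, z}; ¬p there: x:F, z:T. ✗
x: successors {s, v, w, x}; ¬p there: s:T, v:T, w:F, x:F. ✗
z: successors {s, w, x, z}; ¬p there: s:T, w:F, x:F, z:T. ✗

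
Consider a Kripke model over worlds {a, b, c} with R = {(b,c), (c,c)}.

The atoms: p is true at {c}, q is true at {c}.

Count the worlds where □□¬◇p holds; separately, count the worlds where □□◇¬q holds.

For □□¬◇p:
a: no successors, so □□¬◇p holds vacuously. ✓
b: successors {c}; □¬◇p there: c:F. ✗
c: successors {c}; □¬◇p there: c:F. ✗
— 1 world.
For □□◇¬q:
a: no successors, so □□◇¬q holds vacuously. ✓
b: successors {c}; □◇¬q there: c:F. ✗
c: successors {c}; □◇¬q there: c:F. ✗
— 1 world.

1 and 1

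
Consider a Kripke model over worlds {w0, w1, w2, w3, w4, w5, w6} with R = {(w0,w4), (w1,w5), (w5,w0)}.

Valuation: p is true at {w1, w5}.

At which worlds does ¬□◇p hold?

w0: □◇p is F. ✓
w1: □◇p is F. ✓
w2: □◇p is T. ✗
w3: □◇p is T. ✗
w4: □◇p is T. ✗
w5: □◇p is F. ✓
w6: □◇p is T. ✗

{w0, w1, w5}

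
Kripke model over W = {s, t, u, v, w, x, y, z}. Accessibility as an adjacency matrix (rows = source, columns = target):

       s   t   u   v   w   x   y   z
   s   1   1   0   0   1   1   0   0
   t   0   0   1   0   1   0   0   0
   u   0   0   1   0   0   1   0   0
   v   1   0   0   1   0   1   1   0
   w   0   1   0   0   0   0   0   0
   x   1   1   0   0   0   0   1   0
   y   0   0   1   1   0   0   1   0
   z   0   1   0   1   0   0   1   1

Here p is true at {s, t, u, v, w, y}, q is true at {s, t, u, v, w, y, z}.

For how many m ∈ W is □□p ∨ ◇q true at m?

s: □□p is F, ◇q is T. ✓
t: □□p is F, ◇q is T. ✓
u: □□p is F, ◇q is T. ✓
v: □□p is F, ◇q is T. ✓
w: □□p is T, ◇q is T. ✓
x: □□p is F, ◇q is T. ✓
y: □□p is F, ◇q is T. ✓
z: □□p is F, ◇q is T. ✓
Satisfying worlds: {s, t, u, v, w, x, y, z}.

8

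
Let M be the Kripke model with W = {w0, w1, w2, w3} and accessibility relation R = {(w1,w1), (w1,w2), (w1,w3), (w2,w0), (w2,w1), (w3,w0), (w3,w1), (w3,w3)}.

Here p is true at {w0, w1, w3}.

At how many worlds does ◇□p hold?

3

w0: no successors, so ◇□p fails. ✗
w1: successors {w1, w2, w3}; □p there: w1:F, w2:T, w3:T. ✓
w2: successors {w0, w1}; □p there: w0:T, w1:F. ✓
w3: successors {w0, w1, w3}; □p there: w0:T, w1:F, w3:T. ✓
Satisfying worlds: {w1, w2, w3}.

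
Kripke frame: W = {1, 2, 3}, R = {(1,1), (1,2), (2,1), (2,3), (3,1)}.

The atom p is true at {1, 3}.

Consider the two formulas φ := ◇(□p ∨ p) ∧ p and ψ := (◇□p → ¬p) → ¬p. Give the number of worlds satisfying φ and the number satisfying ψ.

For ◇(□p ∨ p) ∧ p:
1: ◇(□p ∨ p) is T, p is T. ✓
2: ◇(□p ∨ p) is T, p is F. ✗
3: ◇(□p ∨ p) is T, p is T. ✓
— 2 worlds.
For (◇□p → ¬p) → ¬p:
1: ◇□p → ¬p is F, ¬p is F. ✓
2: ◇□p → ¬p is T, ¬p is T. ✓
3: ◇□p → ¬p is T, ¬p is F. ✗
— 2 worlds.

2 and 2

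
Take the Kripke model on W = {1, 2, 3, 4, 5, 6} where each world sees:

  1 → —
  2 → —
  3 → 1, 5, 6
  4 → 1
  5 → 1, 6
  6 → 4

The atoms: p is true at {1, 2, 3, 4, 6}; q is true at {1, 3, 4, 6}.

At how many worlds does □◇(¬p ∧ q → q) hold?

3

1: no successors, so □◇(¬p ∧ q → q) holds vacuously. ✓
2: no successors, so □◇(¬p ∧ q → q) holds vacuously. ✓
3: successors {1, 5, 6}; ◇(¬p ∧ q → q) there: 1:F, 5:T, 6:T. ✗
4: successors {1}; ◇(¬p ∧ q → q) there: 1:F. ✗
5: successors {1, 6}; ◇(¬p ∧ q → q) there: 1:F, 6:T. ✗
6: successors {4}; ◇(¬p ∧ q → q) there: 4:T. ✓
Satisfying worlds: {1, 2, 6}.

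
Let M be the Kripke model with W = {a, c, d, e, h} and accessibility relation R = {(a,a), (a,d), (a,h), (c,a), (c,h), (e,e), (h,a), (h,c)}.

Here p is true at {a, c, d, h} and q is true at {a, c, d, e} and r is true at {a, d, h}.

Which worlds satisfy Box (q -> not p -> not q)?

a: successors {a, d, h}; q -> not p -> not q there: a:T, d:T, h:T. ✓
c: successors {a, h}; q -> not p -> not q there: a:T, h:T. ✓
d: no successors, so Box (q -> not p -> not q) holds vacuously. ✓
e: successors {e}; q -> not p -> not q there: e:F. ✗
h: successors {a, c}; q -> not p -> not q there: a:T, c:T. ✓

{a, c, d, h}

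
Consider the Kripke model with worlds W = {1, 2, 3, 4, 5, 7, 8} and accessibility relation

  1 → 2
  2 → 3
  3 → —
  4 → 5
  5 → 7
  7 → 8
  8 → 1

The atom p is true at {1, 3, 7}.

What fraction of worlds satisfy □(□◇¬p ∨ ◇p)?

5/7

1: successors {2}; □◇¬p ∨ ◇p there: 2:T. ✓
2: successors {3}; □◇¬p ∨ ◇p there: 3:T. ✓
3: no successors, so □(□◇¬p ∨ ◇p) holds vacuously. ✓
4: successors {5}; □◇¬p ∨ ◇p there: 5:T. ✓
5: successors {7}; □◇¬p ∨ ◇p there: 7:F. ✗
7: successors {8}; □◇¬p ∨ ◇p there: 8:T. ✓
8: successors {1}; □◇¬p ∨ ◇p there: 1:F. ✗
That's 5 of 7 worlds, so 5/7.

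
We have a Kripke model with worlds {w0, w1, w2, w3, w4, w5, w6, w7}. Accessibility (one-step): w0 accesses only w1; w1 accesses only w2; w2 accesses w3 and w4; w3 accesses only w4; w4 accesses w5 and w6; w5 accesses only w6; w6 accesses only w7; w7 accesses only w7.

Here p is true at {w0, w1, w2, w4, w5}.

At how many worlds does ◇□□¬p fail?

w0: successors {w1}; □□¬p there: w1:F. ✗
w1: successors {w2}; □□¬p there: w2:F. ✗
w2: successors {w3, w4}; □□¬p there: w3:F, w4:T. ✓
w3: successors {w4}; □□¬p there: w4:T. ✓
w4: successors {w5, w6}; □□¬p there: w5:T, w6:T. ✓
w5: successors {w6}; □□¬p there: w6:T. ✓
w6: successors {w7}; □□¬p there: w7:T. ✓
w7: successors {w7}; □□¬p there: w7:T. ✓
Satisfying worlds: {w2, w3, w4, w5, w6, w7}.
So ◇□□¬p fails at the other 2 worlds.

2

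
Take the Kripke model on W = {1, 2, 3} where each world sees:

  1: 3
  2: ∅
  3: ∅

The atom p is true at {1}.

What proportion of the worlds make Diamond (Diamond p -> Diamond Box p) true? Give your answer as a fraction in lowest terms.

1/3

1: successors {3}; Diamond p -> Diamond Box p there: 3:T. ✓
2: no successors, so Diamond (Diamond p -> Diamond Box p) fails. ✗
3: no successors, so Diamond (Diamond p -> Diamond Box p) fails. ✗
That's 1 of 3 worlds, so 1/3.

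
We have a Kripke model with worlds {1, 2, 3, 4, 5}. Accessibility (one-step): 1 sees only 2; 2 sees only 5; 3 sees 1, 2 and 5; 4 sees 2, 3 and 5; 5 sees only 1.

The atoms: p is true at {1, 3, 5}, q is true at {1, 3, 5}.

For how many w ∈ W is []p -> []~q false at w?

2

1: []p is F, []~q is T. ✓
2: []p is T, []~q is F. ✗
3: []p is F, []~q is F. ✓
4: []p is F, []~q is F. ✓
5: []p is T, []~q is F. ✗
Satisfying worlds: {1, 3, 4}.
So []p -> []~q fails at the other 2 worlds.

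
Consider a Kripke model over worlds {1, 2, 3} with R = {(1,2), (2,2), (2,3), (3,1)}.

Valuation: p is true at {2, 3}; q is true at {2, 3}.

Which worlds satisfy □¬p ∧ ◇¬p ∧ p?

1: □¬p is F, ◇¬p ∧ p is F. ✗
2: □¬p is F, ◇¬p ∧ p is F. ✗
3: □¬p is T, ◇¬p ∧ p is T. ✓

{3}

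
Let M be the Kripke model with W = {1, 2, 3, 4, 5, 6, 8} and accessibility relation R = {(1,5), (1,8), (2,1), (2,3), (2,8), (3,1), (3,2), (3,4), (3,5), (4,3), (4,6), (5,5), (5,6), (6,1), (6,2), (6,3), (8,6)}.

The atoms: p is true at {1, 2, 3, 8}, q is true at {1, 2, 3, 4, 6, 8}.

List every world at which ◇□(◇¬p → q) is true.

1: successors {5, 8}; □(◇¬p → q) there: 5:F, 8:T. ✓
2: successors {1, 3, 8}; □(◇¬p → q) there: 1:F, 3:F, 8:T. ✓
3: successors {1, 2, 4, 5}; □(◇¬p → q) there: 1:F, 2:T, 4:T, 5:F. ✓
4: successors {3, 6}; □(◇¬p → q) there: 3:F, 6:T. ✓
5: successors {5, 6}; □(◇¬p → q) there: 5:F, 6:T. ✓
6: successors {1, 2, 3}; □(◇¬p → q) there: 1:F, 2:T, 3:F. ✓
8: successors {6}; □(◇¬p → q) there: 6:T. ✓

{1, 2, 3, 4, 5, 6, 8}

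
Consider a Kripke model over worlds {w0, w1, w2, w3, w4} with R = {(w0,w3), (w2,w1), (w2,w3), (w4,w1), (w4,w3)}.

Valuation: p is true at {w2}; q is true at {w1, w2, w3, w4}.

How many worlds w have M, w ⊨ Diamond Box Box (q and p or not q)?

w0: successors {w3}; Box Box (q and p or not q) there: w3:T. ✓
w1: no successors, so Diamond Box Box (q and p or not q) fails. ✗
w2: successors {w1, w3}; Box Box (q and p or not q) there: w1:T, w3:T. ✓
w3: no successors, so Diamond Box Box (q and p or not q) fails. ✗
w4: successors {w1, w3}; Box Box (q and p or not q) there: w1:T, w3:T. ✓
Satisfying worlds: {w0, w2, w4}.

3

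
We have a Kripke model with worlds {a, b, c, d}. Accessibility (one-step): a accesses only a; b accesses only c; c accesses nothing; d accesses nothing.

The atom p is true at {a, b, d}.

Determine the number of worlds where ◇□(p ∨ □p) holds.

a: successors {a}; □(p ∨ □p) there: a:T. ✓
b: successors {c}; □(p ∨ □p) there: c:T. ✓
c: no successors, so ◇□(p ∨ □p) fails. ✗
d: no successors, so ◇□(p ∨ □p) fails. ✗
Satisfying worlds: {a, b}.

2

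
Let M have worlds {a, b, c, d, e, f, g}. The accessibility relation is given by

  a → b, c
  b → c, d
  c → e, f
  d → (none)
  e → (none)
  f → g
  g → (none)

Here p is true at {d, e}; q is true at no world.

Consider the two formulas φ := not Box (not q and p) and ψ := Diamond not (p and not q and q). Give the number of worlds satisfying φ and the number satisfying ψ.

4 and 4

For not Box (not q and p):
a: Box (not q and p) is F. ✓
b: Box (not q and p) is F. ✓
c: Box (not q and p) is F. ✓
d: Box (not q and p) is T. ✗
e: Box (not q and p) is T. ✗
f: Box (not q and p) is F. ✓
g: Box (not q and p) is T. ✗
— 4 worlds.
For Diamond not (p and not q and q):
a: successors {b, c}; not (p and not q and q) there: b:T, c:T. ✓
b: successors {c, d}; not (p and not q and q) there: c:T, d:T. ✓
c: successors {e, f}; not (p and not q and q) there: e:T, f:T. ✓
d: no successors, so Diamond not (p and not q and q) fails. ✗
e: no successors, so Diamond not (p and not q and q) fails. ✗
f: successors {g}; not (p and not q and q) there: g:T. ✓
g: no successors, so Diamond not (p and not q and q) fails. ✗
— 4 worlds.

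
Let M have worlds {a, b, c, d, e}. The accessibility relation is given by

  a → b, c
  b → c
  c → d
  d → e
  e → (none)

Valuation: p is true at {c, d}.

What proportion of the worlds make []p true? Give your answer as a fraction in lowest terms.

a: successors {b, c}; p there: b:F, c:T. ✗
b: successors {c}; p there: c:T. ✓
c: successors {d}; p there: d:T. ✓
d: successors {e}; p there: e:F. ✗
e: no successors, so []p holds vacuously. ✓
That's 3 of 5 worlds, so 3/5.

3/5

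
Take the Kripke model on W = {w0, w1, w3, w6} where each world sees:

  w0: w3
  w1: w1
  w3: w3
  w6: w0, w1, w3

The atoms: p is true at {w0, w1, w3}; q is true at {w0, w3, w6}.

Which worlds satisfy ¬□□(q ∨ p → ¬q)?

w0: □□(q ∨ p → ¬q) is F. ✓
w1: □□(q ∨ p → ¬q) is T. ✗
w3: □□(q ∨ p → ¬q) is F. ✓
w6: □□(q ∨ p → ¬q) is F. ✓

{w0, w3, w6}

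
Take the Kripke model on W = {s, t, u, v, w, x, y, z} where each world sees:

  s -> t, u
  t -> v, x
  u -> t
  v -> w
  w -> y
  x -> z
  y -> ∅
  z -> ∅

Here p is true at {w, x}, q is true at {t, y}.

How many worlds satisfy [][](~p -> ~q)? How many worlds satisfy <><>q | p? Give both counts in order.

For [][](~p -> ~q):
s: successors {t, u}; [](~p -> ~q) there: t:T, u:F. ✗
t: successors {v, x}; [](~p -> ~q) there: v:T, x:T. ✓
u: successors {t}; [](~p -> ~q) there: t:T. ✓
v: successors {w}; [](~p -> ~q) there: w:F. ✗
w: successors {y}; [](~p -> ~q) there: y:T. ✓
x: successors {z}; [](~p -> ~q) there: z:T. ✓
y: no successors, so [][](~p -> ~q) holds vacuously. ✓
z: no successors, so [][](~p -> ~q) holds vacuously. ✓
— 6 worlds.
For <><>q | p:
s: <><>q is T, p is F. ✓
t: <><>q is F, p is F. ✗
u: <><>q is F, p is F. ✗
v: <><>q is T, p is F. ✓
w: <><>q is F, p is T. ✓
x: <><>q is F, p is T. ✓
y: <><>q is F, p is F. ✗
z: <><>q is F, p is F. ✗
— 4 worlds.

6 and 4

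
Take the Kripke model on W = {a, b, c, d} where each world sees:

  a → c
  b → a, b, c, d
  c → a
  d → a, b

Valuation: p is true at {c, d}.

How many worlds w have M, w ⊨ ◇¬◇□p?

3

a: successors {c}; ¬◇□p there: c:F. ✗
b: successors {a, b, c, d}; ¬◇□p there: a:T, b:F, c:F, d:F. ✓
c: successors {a}; ¬◇□p there: a:T. ✓
d: successors {a, b}; ¬◇□p there: a:T, b:F. ✓
Satisfying worlds: {b, c, d}.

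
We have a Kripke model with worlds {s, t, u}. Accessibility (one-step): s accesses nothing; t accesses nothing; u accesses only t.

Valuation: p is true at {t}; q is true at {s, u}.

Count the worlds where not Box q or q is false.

1

s: not Box q is F, q is T. ✓
t: not Box q is F, q is F. ✗
u: not Box q is T, q is T. ✓
Satisfying worlds: {s, u}.
So not Box q or q fails at the other 1 world.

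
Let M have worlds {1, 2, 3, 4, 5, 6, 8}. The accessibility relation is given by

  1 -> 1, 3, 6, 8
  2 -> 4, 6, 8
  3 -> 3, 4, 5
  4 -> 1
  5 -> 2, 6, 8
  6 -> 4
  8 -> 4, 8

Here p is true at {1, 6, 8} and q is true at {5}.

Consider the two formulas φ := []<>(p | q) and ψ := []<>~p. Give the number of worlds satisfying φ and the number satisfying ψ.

4 and 3

For []<>(p | q):
1: successors {1, 3, 6, 8}; <>(p | q) there: 1:T, 3:T, 6:F, 8:T. ✗
2: successors {4, 6, 8}; <>(p | q) there: 4:T, 6:F, 8:T. ✗
3: successors {3, 4, 5}; <>(p | q) there: 3:T, 4:T, 5:T. ✓
4: successors {1}; <>(p | q) there: 1:T. ✓
5: successors {2, 6, 8}; <>(p | q) there: 2:T, 6:F, 8:T. ✗
6: successors {4}; <>(p | q) there: 4:T. ✓
8: successors {4, 8}; <>(p | q) there: 4:T, 8:T. ✓
— 4 worlds.
For []<>~p:
1: successors {1, 3, 6, 8}; <>~p there: 1:T, 3:T, 6:T, 8:T. ✓
2: successors {4, 6, 8}; <>~p there: 4:F, 6:T, 8:T. ✗
3: successors {3, 4, 5}; <>~p there: 3:T, 4:F, 5:T. ✗
4: successors {1}; <>~p there: 1:T. ✓
5: successors {2, 6, 8}; <>~p there: 2:T, 6:T, 8:T. ✓
6: successors {4}; <>~p there: 4:F. ✗
8: successors {4, 8}; <>~p there: 4:F, 8:T. ✗
— 3 worlds.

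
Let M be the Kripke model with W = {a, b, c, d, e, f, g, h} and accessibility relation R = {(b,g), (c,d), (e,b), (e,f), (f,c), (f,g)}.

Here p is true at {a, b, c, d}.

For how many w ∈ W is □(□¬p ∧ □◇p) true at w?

a: no successors, so □(□¬p ∧ □◇p) holds vacuously. ✓
b: successors {g}; □¬p ∧ □◇p there: g:T. ✓
c: successors {d}; □¬p ∧ □◇p there: d:T. ✓
d: no successors, so □(□¬p ∧ □◇p) holds vacuously. ✓
e: successors {b, f}; □¬p ∧ □◇p there: b:F, f:F. ✗
f: successors {c, g}; □¬p ∧ □◇p there: c:F, g:T. ✗
g: no successors, so □(□¬p ∧ □◇p) holds vacuously. ✓
h: no successors, so □(□¬p ∧ □◇p) holds vacuously. ✓
Satisfying worlds: {a, b, c, d, g, h}.

6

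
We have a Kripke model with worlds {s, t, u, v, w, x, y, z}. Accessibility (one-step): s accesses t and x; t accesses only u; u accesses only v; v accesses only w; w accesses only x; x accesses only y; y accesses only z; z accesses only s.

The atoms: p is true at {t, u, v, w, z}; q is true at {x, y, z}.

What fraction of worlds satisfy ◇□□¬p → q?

3/4

s: ◇□□¬p is F, q is F. ✓
t: ◇□□¬p is F, q is F. ✓
u: ◇□□¬p is T, q is F. ✗
v: ◇□□¬p is T, q is F. ✗
w: ◇□□¬p is F, q is F. ✓
x: ◇□□¬p is T, q is T. ✓
y: ◇□□¬p is F, q is T. ✓
z: ◇□□¬p is F, q is T. ✓
That's 6 of 8 worlds, so 6/8 = 3/4.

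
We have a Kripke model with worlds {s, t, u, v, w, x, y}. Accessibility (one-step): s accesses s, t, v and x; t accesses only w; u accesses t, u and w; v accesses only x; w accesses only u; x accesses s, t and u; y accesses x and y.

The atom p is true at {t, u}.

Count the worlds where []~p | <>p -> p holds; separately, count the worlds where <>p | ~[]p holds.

2 and 7

For []~p | <>p -> p:
s: []~p | <>p is T, p is F. ✗
t: []~p | <>p is T, p is T. ✓
u: []~p | <>p is T, p is T. ✓
v: []~p | <>p is T, p is F. ✗
w: []~p | <>p is T, p is F. ✗
x: []~p | <>p is T, p is F. ✗
y: []~p | <>p is T, p is F. ✗
— 2 worlds.
For <>p | ~[]p:
s: <>p is T, ~[]p is T. ✓
t: <>p is F, ~[]p is T. ✓
u: <>p is T, ~[]p is T. ✓
v: <>p is F, ~[]p is T. ✓
w: <>p is T, ~[]p is F. ✓
x: <>p is T, ~[]p is T. ✓
y: <>p is F, ~[]p is T. ✓
— 7 worlds.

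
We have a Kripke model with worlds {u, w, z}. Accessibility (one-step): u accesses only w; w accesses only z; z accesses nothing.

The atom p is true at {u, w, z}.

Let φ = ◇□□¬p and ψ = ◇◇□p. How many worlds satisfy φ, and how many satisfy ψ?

For ◇□□¬p:
u: successors {w}; □□¬p there: w:T. ✓
w: successors {z}; □□¬p there: z:T. ✓
z: no successors, so ◇□□¬p fails. ✗
— 2 worlds.
For ◇◇□p:
u: successors {w}; ◇□p there: w:T. ✓
w: successors {z}; ◇□p there: z:F. ✗
z: no successors, so ◇◇□p fails. ✗
— 1 world.

2 and 1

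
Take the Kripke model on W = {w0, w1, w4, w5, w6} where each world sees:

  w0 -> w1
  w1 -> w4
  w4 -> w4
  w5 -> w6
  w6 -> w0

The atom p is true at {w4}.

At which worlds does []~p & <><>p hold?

w0: []~p is T, <><>p is T. ✓
w1: []~p is F, <><>p is T. ✗
w4: []~p is F, <><>p is T. ✗
w5: []~p is T, <><>p is F. ✗
w6: []~p is T, <><>p is F. ✗

{w0}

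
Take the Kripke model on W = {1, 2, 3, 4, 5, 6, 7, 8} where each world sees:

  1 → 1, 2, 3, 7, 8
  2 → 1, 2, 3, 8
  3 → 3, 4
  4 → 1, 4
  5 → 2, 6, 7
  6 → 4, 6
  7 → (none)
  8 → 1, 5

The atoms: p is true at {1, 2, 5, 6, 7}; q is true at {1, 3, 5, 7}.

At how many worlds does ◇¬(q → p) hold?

3

1: successors {1, 2, 3, 7, 8}; ¬(q → p) there: 1:F, 2:F, 3:T, 7:F, 8:F. ✓
2: successors {1, 2, 3, 8}; ¬(q → p) there: 1:F, 2:F, 3:T, 8:F. ✓
3: successors {3, 4}; ¬(q → p) there: 3:T, 4:F. ✓
4: successors {1, 4}; ¬(q → p) there: 1:F, 4:F. ✗
5: successors {2, 6, 7}; ¬(q → p) there: 2:F, 6:F, 7:F. ✗
6: successors {4, 6}; ¬(q → p) there: 4:F, 6:F. ✗
7: no successors, so ◇¬(q → p) fails. ✗
8: successors {1, 5}; ¬(q → p) there: 1:F, 5:F. ✗
Satisfying worlds: {1, 2, 3}.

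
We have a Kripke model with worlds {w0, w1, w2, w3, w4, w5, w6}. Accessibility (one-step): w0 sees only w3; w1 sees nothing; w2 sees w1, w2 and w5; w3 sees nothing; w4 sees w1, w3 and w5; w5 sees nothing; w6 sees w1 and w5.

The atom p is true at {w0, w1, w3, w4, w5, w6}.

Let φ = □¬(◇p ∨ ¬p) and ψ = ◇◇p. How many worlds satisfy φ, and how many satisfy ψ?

6 and 1

For □¬(◇p ∨ ¬p):
w0: successors {w3}; ¬(◇p ∨ ¬p) there: w3:T. ✓
w1: no successors, so □¬(◇p ∨ ¬p) holds vacuously. ✓
w2: successors {w1, w2, w5}; ¬(◇p ∨ ¬p) there: w1:T, w2:F, w5:T. ✗
w3: no successors, so □¬(◇p ∨ ¬p) holds vacuously. ✓
w4: successors {w1, w3, w5}; ¬(◇p ∨ ¬p) there: w1:T, w3:T, w5:T. ✓
w5: no successors, so □¬(◇p ∨ ¬p) holds vacuously. ✓
w6: successors {w1, w5}; ¬(◇p ∨ ¬p) there: w1:T, w5:T. ✓
— 6 worlds.
For ◇◇p:
w0: successors {w3}; ◇p there: w3:F. ✗
w1: no successors, so ◇◇p fails. ✗
w2: successors {w1, w2, w5}; ◇p there: w1:F, w2:T, w5:F. ✓
w3: no successors, so ◇◇p fails. ✗
w4: successors {w1, w3, w5}; ◇p there: w1:F, w3:F, w5:F. ✗
w5: no successors, so ◇◇p fails. ✗
w6: successors {w1, w5}; ◇p there: w1:F, w5:F. ✗
— 1 world.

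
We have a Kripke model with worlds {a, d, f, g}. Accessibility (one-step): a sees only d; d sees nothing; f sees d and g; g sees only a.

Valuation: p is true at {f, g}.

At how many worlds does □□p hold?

a: successors {d}; □p there: d:T. ✓
d: no successors, so □□p holds vacuously. ✓
f: successors {d, g}; □p there: d:T, g:F. ✗
g: successors {a}; □p there: a:F. ✗
Satisfying worlds: {a, d}.

2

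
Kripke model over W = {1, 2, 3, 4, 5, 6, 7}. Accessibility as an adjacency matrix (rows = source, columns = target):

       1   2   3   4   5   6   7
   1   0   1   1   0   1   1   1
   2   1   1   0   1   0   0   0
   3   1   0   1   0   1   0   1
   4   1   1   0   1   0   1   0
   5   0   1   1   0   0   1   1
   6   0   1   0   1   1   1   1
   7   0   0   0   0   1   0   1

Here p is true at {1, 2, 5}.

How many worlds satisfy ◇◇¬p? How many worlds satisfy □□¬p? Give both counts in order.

7 and 0

For ◇◇¬p:
1: successors {2, 3, 5, 6, 7}; ◇¬p there: 2:T, 3:T, 5:T, 6:T, 7:T. ✓
2: successors {1, 2, 4}; ◇¬p there: 1:T, 2:T, 4:T. ✓
3: successors {1, 3, 5, 7}; ◇¬p there: 1:T, 3:T, 5:T, 7:T. ✓
4: successors {1, 2, 4, 6}; ◇¬p there: 1:T, 2:T, 4:T, 6:T. ✓
5: successors {2, 3, 6, 7}; ◇¬p there: 2:T, 3:T, 6:T, 7:T. ✓
6: successors {2, 4, 5, 6, 7}; ◇¬p there: 2:T, 4:T, 5:T, 6:T, 7:T. ✓
7: successors {5, 7}; ◇¬p there: 5:T, 7:T. ✓
— 7 worlds.
For □□¬p:
1: successors {2, 3, 5, 6, 7}; □¬p there: 2:F, 3:F, 5:F, 6:F, 7:F. ✗
2: successors {1, 2, 4}; □¬p there: 1:F, 2:F, 4:F. ✗
3: successors {1, 3, 5, 7}; □¬p there: 1:F, 3:F, 5:F, 7:F. ✗
4: successors {1, 2, 4, 6}; □¬p there: 1:F, 2:F, 4:F, 6:F. ✗
5: successors {2, 3, 6, 7}; □¬p there: 2:F, 3:F, 6:F, 7:F. ✗
6: successors {2, 4, 5, 6, 7}; □¬p there: 2:F, 4:F, 5:F, 6:F, 7:F. ✗
7: successors {5, 7}; □¬p there: 5:F, 7:F. ✗
— 0 worlds.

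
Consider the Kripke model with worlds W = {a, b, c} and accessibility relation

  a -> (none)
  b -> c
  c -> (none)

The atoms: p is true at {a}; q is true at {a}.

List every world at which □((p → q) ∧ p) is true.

a: no successors, so □((p → q) ∧ p) holds vacuously. ✓
b: successors {c}; (p → q) ∧ p there: c:F. ✗
c: no successors, so □((p → q) ∧ p) holds vacuously. ✓

{a, c}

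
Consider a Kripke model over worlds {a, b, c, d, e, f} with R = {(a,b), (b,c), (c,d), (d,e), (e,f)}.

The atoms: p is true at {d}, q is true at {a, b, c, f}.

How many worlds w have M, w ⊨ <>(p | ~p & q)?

4

a: successors {b}; p | ~p & q there: b:T. ✓
b: successors {c}; p | ~p & q there: c:T. ✓
c: successors {d}; p | ~p & q there: d:T. ✓
d: successors {e}; p | ~p & q there: e:F. ✗
e: successors {f}; p | ~p & q there: f:T. ✓
f: no successors, so <>(p | ~p & q) fails. ✗
Satisfying worlds: {a, b, c, e}.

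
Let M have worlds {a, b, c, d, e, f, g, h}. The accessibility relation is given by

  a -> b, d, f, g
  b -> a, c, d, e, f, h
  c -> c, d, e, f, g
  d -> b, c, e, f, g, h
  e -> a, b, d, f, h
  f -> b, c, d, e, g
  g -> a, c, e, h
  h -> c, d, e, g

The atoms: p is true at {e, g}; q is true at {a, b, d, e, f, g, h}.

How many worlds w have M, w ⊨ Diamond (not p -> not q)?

a: successors {b, d, f, g}; not p -> not q there: b:F, d:F, f:F, g:T. ✓
b: successors {a, c, d, e, f, h}; not p -> not q there: a:F, c:T, d:F, e:T, f:F, h:F. ✓
c: successors {c, d, e, f, g}; not p -> not q there: c:T, d:F, e:T, f:F, g:T. ✓
d: successors {b, c, e, f, g, h}; not p -> not q there: b:F, c:T, e:T, f:F, g:T, h:F. ✓
e: successors {a, b, d, f, h}; not p -> not q there: a:F, b:F, d:F, f:F, h:F. ✗
f: successors {b, c, d, e, g}; not p -> not q there: b:F, c:T, d:F, e:T, g:T. ✓
g: successors {a, c, e, h}; not p -> not q there: a:F, c:T, e:T, h:F. ✓
h: successors {c, d, e, g}; not p -> not q there: c:T, d:F, e:T, g:T. ✓
Satisfying worlds: {a, b, c, d, f, g, h}.

7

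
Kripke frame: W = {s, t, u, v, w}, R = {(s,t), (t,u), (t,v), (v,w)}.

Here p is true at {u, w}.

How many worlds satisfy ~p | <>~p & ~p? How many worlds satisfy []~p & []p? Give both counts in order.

3 and 2

For ~p | <>~p & ~p:
s: ~p is T, <>~p & ~p is T. ✓
t: ~p is T, <>~p & ~p is T. ✓
u: ~p is F, <>~p & ~p is F. ✗
v: ~p is T, <>~p & ~p is F. ✓
w: ~p is F, <>~p & ~p is F. ✗
— 3 worlds.
For []~p & []p:
s: []~p is T, []p is F. ✗
t: []~p is F, []p is F. ✗
u: []~p is T, []p is T. ✓
v: []~p is F, []p is T. ✗
w: []~p is T, []p is T. ✓
— 2 worlds.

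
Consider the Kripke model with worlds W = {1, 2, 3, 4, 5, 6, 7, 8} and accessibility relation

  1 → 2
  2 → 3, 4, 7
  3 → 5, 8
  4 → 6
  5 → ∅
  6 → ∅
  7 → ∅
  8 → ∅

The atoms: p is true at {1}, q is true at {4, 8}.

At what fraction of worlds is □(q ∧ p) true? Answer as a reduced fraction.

1: successors {2}; q ∧ p there: 2:F. ✗
2: successors {3, 4, 7}; q ∧ p there: 3:F, 4:F, 7:F. ✗
3: successors {5, 8}; q ∧ p there: 5:F, 8:F. ✗
4: successors {6}; q ∧ p there: 6:F. ✗
5: no successors, so □(q ∧ p) holds vacuously. ✓
6: no successors, so □(q ∧ p) holds vacuously. ✓
7: no successors, so □(q ∧ p) holds vacuously. ✓
8: no successors, so □(q ∧ p) holds vacuously. ✓
That's 4 of 8 worlds, so 4/8 = 1/2.

1/2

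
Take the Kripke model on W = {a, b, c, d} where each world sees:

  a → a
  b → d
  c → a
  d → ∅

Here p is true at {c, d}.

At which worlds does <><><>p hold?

a: successors {a}; <><>p there: a:F. ✗
b: successors {d}; <><>p there: d:F. ✗
c: successors {a}; <><>p there: a:F. ✗
d: no successors, so <><><>p fails. ✗

∅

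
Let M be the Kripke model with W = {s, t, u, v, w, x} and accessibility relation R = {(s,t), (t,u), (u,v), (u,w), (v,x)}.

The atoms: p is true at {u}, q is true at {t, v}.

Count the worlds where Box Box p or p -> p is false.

s: Box Box p or p is T, p is F. ✗
t: Box Box p or p is F, p is F. ✓
u: Box Box p or p is T, p is T. ✓
v: Box Box p or p is T, p is F. ✗
w: Box Box p or p is T, p is F. ✗
x: Box Box p or p is T, p is F. ✗
Satisfying worlds: {t, u}.
So Box Box p or p -> p fails at the other 4 worlds.

4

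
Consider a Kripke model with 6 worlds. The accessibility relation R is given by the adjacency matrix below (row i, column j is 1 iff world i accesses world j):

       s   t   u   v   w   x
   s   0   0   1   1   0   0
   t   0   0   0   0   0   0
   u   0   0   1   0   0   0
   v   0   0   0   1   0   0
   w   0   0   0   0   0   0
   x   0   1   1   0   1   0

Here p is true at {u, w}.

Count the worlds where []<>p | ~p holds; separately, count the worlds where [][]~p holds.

For []<>p | ~p:
s: []<>p is F, ~p is T. ✓
t: []<>p is T, ~p is T. ✓
u: []<>p is T, ~p is F. ✓
v: []<>p is F, ~p is T. ✓
w: []<>p is T, ~p is F. ✓
x: []<>p is F, ~p is T. ✓
— 6 worlds.
For [][]~p:
s: successors {u, v}; []~p there: u:F, v:T. ✗
t: no successors, so [][]~p holds vacuously. ✓
u: successors {u}; []~p there: u:F. ✗
v: successors {v}; []~p there: v:T. ✓
w: no successors, so [][]~p holds vacuously. ✓
x: successors {t, u, w}; []~p there: t:T, u:F, w:T. ✗
— 3 worlds.

6 and 3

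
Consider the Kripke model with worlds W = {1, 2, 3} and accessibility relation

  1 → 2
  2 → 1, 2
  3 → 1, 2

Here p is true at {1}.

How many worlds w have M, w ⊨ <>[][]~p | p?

1: <>[][]~p is F, p is T. ✓
2: <>[][]~p is F, p is F. ✗
3: <>[][]~p is F, p is F. ✗
Satisfying worlds: {1}.

1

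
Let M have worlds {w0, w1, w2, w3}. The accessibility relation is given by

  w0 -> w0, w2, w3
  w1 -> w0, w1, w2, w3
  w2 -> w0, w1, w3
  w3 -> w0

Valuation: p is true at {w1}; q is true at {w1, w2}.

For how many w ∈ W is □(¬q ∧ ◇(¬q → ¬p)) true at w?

w0: successors {w0, w2, w3}; ¬q ∧ ◇(¬q → ¬p) there: w0:T, w2:F, w3:T. ✗
w1: successors {w0, w1, w2, w3}; ¬q ∧ ◇(¬q → ¬p) there: w0:T, w1:F, w2:F, w3:T. ✗
w2: successors {w0, w1, w3}; ¬q ∧ ◇(¬q → ¬p) there: w0:T, w1:F, w3:T. ✗
w3: successors {w0}; ¬q ∧ ◇(¬q → ¬p) there: w0:T. ✓
Satisfying worlds: {w3}.

1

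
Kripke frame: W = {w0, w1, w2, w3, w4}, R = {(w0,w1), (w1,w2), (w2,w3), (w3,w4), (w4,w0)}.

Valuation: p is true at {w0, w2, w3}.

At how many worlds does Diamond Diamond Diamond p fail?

w0: successors {w1}; Diamond Diamond p there: w1:T. ✓
w1: successors {w2}; Diamond Diamond p there: w2:F. ✗
w2: successors {w3}; Diamond Diamond p there: w3:T. ✓
w3: successors {w4}; Diamond Diamond p there: w4:F. ✗
w4: successors {w0}; Diamond Diamond p there: w0:T. ✓
Satisfying worlds: {w0, w2, w4}.
So Diamond Diamond Diamond p fails at the other 2 worlds.

2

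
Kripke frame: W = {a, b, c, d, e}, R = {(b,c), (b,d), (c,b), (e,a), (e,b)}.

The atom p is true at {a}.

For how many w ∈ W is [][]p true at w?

2

a: no successors, so [][]p holds vacuously. ✓
b: successors {c, d}; []p there: c:F, d:T. ✗
c: successors {b}; []p there: b:F. ✗
d: no successors, so [][]p holds vacuously. ✓
e: successors {a, b}; []p there: a:T, b:F. ✗
Satisfying worlds: {a, d}.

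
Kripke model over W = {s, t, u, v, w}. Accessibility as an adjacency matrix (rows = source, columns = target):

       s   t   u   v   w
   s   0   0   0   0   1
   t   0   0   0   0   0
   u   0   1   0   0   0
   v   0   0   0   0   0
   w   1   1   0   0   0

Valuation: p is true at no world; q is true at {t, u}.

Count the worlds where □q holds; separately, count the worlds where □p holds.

For □q:
s: successors {w}; q there: w:F. ✗
t: no successors, so □q holds vacuously. ✓
u: successors {t}; q there: t:T. ✓
v: no successors, so □q holds vacuously. ✓
w: successors {s, t}; q there: s:F, t:T. ✗
— 3 worlds.
For □p:
s: successors {w}; p there: w:F. ✗
t: no successors, so □p holds vacuously. ✓
u: successors {t}; p there: t:F. ✗
v: no successors, so □p holds vacuously. ✓
w: successors {s, t}; p there: s:F, t:F. ✗
— 2 worlds.

3 and 2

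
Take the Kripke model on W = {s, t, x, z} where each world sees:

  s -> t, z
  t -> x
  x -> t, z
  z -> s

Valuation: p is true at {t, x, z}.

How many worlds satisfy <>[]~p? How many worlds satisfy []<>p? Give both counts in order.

2 and 2

For <>[]~p:
s: successors {t, z}; []~p there: t:F, z:T. ✓
t: successors {x}; []~p there: x:F. ✗
x: successors {t, z}; []~p there: t:F, z:T. ✓
z: successors {s}; []~p there: s:F. ✗
— 2 worlds.
For []<>p:
s: successors {t, z}; <>p there: t:T, z:F. ✗
t: successors {x}; <>p there: x:T. ✓
x: successors {t, z}; <>p there: t:T, z:F. ✗
z: successors {s}; <>p there: s:T. ✓
— 2 worlds.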